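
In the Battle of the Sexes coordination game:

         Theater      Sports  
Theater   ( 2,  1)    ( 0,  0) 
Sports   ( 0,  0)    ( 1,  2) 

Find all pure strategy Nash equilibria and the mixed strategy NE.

Pure NE: (Theater, Theater) and (Sports, Sports); Mixed NE: p = 0.6667, q = 0.3333

Work:
Check pure NE:
(Theater, Theater): (2, 1) - no unilateral deviation beneficial
(Sports, Sports): (1, 2) - no unilateral deviation beneficial
Mixed NE: P1 plays Theater with p = 0.6667, P2 plays Theater with q = 0.3333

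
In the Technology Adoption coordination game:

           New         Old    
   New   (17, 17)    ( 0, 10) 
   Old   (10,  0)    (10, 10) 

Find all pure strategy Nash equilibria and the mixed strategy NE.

Pure NE: (New, New) and (Old, Old); Mixed NE: p = 0.5882, q = 0.5882

Work:
Check pure NE:
(New, New): (17, 17) - no unilateral deviation beneficial
(Old, Old): (10, 10) - no unilateral deviation beneficial
Mixed NE: P1 plays New with p = 0.5882, P2 plays New with q = 0.5882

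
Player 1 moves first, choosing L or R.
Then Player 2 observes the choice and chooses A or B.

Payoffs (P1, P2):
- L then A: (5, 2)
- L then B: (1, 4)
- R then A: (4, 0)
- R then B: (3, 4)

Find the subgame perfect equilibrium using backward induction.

P1 plays R, P2 plays B after L and B after R; Payoff (3, 4)

Work:
Backward induction:
After L: P2 chooses B → P1 gets 1
After R: P2 chooses B → P1 gets 3
P1 chooses R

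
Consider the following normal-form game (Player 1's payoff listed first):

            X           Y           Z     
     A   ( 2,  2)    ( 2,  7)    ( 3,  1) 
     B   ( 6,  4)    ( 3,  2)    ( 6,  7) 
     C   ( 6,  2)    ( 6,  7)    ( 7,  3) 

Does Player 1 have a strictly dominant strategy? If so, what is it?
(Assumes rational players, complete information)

No strictly dominant strategy exists for Player 1

Work:
A strategy strictly dominates another if it gives a strictly higher payoff against every opponent action. Compare each pair of P1's strategies column-by-column:
  A vs B: [2 vs 6, 2 vs 3, 3 vs 6] → A does not strictly dominate B (column X: 2 ≤ 6)
  A vs C: [2 vs 6, 2 vs 6, 3 vs 7] → A does not strictly dominate C (column X: 2 ≤ 6)
  B vs A: [6 vs 2, 3 vs 2, 6 vs 3] → B strictly dominates A
  B vs C: [6 vs 6, 3 vs 6, 6 vs 7] → B does not strictly dominate C (column X: 6 ≤ 6)
  C vs A: [6 vs 2, 6 vs 2, 7 vs 3] → C strictly dominates A
  C vs B: [6 vs 6, 6 vs 3, 7 vs 6] → C does not strictly dominate B (column X: 6 ≤ 6)
No single strategy strictly dominates all others → no strictly dominant strategy.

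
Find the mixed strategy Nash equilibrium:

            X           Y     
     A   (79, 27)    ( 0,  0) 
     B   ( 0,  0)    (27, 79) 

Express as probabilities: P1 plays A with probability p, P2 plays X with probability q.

p = 0.7453, q = 0.2547

Work:
Find probabilities that make opponent indifferent:
P2 chooses q to make P1 indifferent between A and B
P1 chooses p to make P2 indifferent between X and Y
Mixed NE: P1 plays (A: 0.7453, B: 0.2547), P2 plays (X: 0.2547, Y: 0.7453)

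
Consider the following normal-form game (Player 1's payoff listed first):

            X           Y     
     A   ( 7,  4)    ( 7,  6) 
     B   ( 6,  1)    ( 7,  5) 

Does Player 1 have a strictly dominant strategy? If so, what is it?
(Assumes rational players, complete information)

No strictly dominant strategy exists for Player 1

Work:
A strategy strictly dominates another if it gives a strictly higher payoff against every opponent action. Compare each pair of P1's strategies column-by-column:
  A vs B: [7 vs 6, 7 vs 7] → A does not strictly dominate B (column Y: 7 ≤ 7)
  B vs A: [6 vs 7, 7 vs 7] → B does not strictly dominate A (column X: 6 ≤ 7)
No single strategy strictly dominates all others → no strictly dominant strategy.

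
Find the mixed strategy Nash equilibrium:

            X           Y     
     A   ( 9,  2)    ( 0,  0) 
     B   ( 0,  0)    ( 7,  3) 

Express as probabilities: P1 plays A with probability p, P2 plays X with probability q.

p = 0.6, q = 0.4375

Work:
Find probabilities that make opponent indifferent:
P2 chooses q to make P1 indifferent between A and B
P1 chooses p to make P2 indifferent between X and Y
Mixed NE: P1 plays (A: 0.6, B: 0.4), P2 plays (X: 0.4375, Y: 0.5625)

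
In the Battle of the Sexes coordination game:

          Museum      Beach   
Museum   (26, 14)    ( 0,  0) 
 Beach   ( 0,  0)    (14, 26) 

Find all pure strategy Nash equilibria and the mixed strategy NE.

Pure NE: (Museum, Museum) and (Beach, Beach); Mixed NE: p = 0.65, q = 0.35

Work:
Check pure NE:
(Museum, Museum): (26, 14) - no unilateral deviation beneficial
(Beach, Beach): (14, 26) - no unilateral deviation beneficial
Mixed NE: P1 plays Museum with p = 0.65, P2 plays Museum with q = 0.35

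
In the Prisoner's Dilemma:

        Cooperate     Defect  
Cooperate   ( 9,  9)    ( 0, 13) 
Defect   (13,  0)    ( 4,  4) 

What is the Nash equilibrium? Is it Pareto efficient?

(Defect, Defect) is NE; not Pareto efficient

Work:
Defect dominates Cooperate for both players:
If P2 cooperates: Defect (13) > Cooperate (9)
If P2 defects: Defect (4) > Cooperate (0)
NE: (Defect, Defect) with payoff (4, 4)
But (Cooperate, Cooperate) = (9, 9) Pareto dominates (4, 4)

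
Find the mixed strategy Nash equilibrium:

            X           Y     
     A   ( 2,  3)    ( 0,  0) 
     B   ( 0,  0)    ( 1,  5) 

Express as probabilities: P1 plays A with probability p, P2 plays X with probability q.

p = 0.625, q = 0.3333

Work:
Find probabilities that make opponent indifferent:
P2 chooses q to make P1 indifferent between A and B
P1 chooses p to make P2 indifferent between X and Y
Mixed NE: P1 plays (A: 0.625, B: 0.375), P2 plays (X: 0.3333, Y: 0.6667)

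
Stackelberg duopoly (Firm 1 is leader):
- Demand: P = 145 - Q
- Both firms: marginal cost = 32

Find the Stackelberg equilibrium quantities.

q₁* (leader) = 56.5, q₂* (follower) = 28.25

Work:
Follower's reaction: q₂ = (a - c - q₁)/2
Leader substitutes: π₁ = q₁·(a - q₁ - (a-c-q₁)/2 - c)
FOC: q₁* = (145 - 32)/2 = 56.50
Then: q₂* = (145 - 32 - 56.5)/2 = 28.25
Leader has first-mover advantage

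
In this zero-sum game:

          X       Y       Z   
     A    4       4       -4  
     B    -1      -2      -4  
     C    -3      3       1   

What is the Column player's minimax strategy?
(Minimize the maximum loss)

Column should play Z, value = 1

Work:
Column player minimizes Row's maximum payoff:
Column X: max payoff to Row = 4
Column Y: max payoff to Row = 4
Column Z: max payoff to Row = 1
Minimum is 1, achieved by column Z.
Minimax strategy: Z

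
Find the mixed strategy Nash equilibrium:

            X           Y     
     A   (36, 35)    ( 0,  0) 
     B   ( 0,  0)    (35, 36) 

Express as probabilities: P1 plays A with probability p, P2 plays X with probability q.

p = 0.507, q = 0.493

Work:
Find probabilities that make opponent indifferent:
P2 chooses q to make P1 indifferent between A and B
P1 chooses p to make P2 indifferent between X and Y
Mixed NE: P1 plays (A: 0.507, B: 0.493), P2 plays (X: 0.493, Y: 0.507)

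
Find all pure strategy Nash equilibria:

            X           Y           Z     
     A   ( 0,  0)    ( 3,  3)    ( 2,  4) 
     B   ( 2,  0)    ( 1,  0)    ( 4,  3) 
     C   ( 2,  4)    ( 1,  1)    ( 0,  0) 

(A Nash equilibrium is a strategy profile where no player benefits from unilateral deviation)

Nash equilibrium: (B, Z), (C, X)

Work:
Best responses:
  P1 vs X: payoffs [0, 2, 2] → best response B/C (payoff 2)
  P1 vs Y: payoffs [3, 1, 1] → best response A (payoff 3)
  P1 vs Z: payoffs [2, 4, 0] → best response B (payoff 4)
  P2 vs A: payoffs [0, 3, 4] → best response Z (payoff 4)
  P2 vs B: payoffs [0, 0, 3] → best response Z (payoff 3)
  P2 vs C: payoffs [4, 1, 0] → best response X (payoff 4)
Mutual best responses: (B,Z), (C,X) → Nash equilibria.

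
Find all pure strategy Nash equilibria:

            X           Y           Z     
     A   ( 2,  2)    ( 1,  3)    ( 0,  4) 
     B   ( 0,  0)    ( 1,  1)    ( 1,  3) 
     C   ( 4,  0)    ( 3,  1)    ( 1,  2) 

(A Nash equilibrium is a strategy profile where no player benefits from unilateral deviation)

Nash equilibrium: (B, Z), (C, Z)

Work:
Best responses:
  P1 vs X: payoffs [2, 0, 4] → best response C (payoff 4)
  P1 vs Y: payoffs [1, 1, 3] → best response C (payoff 3)
  P1 vs Z: payoffs [0, 1, 1] → best response B/C (payoff 1)
  P2 vs A: payoffs [2, 3, 4] → best response Z (payoff 4)
  P2 vs B: payoffs [0, 1, 3] → best response Z (payoff 3)
  P2 vs C: payoffs [0, 1, 2] → best response Z (payoff 2)
Mutual best responses: (B,Z), (C,Z) → Nash equilibria.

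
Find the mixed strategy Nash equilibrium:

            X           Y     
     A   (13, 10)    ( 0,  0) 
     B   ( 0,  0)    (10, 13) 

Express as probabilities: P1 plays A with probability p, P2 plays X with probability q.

p = 0.5652, q = 0.4348

Work:
Find probabilities that make opponent indifferent:
P2 chooses q to make P1 indifferent between A and B
P1 chooses p to make P2 indifferent between X and Y
Mixed NE: P1 plays (A: 0.5652, B: 0.4348), P2 plays (X: 0.4348, Y: 0.5652)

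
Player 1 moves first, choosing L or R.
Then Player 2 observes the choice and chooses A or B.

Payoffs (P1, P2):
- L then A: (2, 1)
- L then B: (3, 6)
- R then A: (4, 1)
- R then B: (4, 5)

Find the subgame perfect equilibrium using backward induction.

P1 plays R, P2 plays B after L and B after R; Payoff (4, 5)

Work:
Backward induction:
After L: P2 chooses B → P1 gets 3
After R: P2 chooses B → P1 gets 4
P1 chooses R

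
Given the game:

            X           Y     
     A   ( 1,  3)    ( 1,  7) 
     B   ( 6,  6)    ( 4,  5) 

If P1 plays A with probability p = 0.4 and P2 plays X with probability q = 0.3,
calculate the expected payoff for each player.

E[P1] = 3.16, E[P2] = 5.5

Work:
E[P1] = p·q·π₁(A,X) + p·(1-q)·π₁(A,Y) + (1-p)·q·π₁(B,X) + (1-p)·(1-q)·π₁(B,Y)
= 0.4·0.3·1 + 0.4·0.7·1 + 0.6·0.3·6 + 0.6·0.7·4
= 3.16

E[P2] = 5.5 (similar calculation)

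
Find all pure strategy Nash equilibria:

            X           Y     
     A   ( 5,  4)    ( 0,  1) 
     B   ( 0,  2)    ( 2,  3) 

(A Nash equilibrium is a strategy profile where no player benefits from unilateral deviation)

Nash equilibrium: (A, X), (B, Y)

Work:
Best responses:
  P1 vs X: payoffs [5, 0] → best response A (payoff 5)
  P1 vs Y: payoffs [0, 2] → best response B (payoff 2)
  P2 vs A: payoffs [4, 1] → best response X (payoff 4)
  P2 vs B: payoffs [2, 3] → best response Y (payoff 3)
Mutual best responses: (A,X), (B,Y) → Nash equilibria.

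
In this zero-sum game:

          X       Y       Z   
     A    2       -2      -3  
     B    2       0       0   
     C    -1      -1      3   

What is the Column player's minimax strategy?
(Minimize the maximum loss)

Column should play Y, value = 0

Work:
Column player minimizes Row's maximum payoff:
Column X: max payoff to Row = 2
Column Y: max payoff to Row = 0
Column Z: max payoff to Row = 3
Minimum is 0, achieved by column Y.
Minimax strategy: Y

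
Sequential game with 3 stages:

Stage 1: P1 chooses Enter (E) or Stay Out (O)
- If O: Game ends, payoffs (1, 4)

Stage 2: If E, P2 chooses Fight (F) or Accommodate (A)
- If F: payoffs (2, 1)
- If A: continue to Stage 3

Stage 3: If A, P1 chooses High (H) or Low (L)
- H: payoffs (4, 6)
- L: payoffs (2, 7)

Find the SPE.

SPE: (E, A, H); Outcome (4, 6)

Work:
Stage 3: P1 chooses H (4 vs 2)
Stage 2: P2: F->1, A->6 (anticipating H). Choose A
Stage 1: P1: O->1, E->4 (anticipating A, H). Choose E
SPE path: E -> A -> H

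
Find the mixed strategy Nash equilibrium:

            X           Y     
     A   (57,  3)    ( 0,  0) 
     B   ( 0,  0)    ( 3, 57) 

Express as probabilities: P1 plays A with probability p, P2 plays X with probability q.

p = 0.95, q = 0.05

Work:
Find probabilities that make opponent indifferent:
P2 chooses q to make P1 indifferent between A and B
P1 chooses p to make P2 indifferent between X and Y
Mixed NE: P1 plays (A: 0.95, B: 0.05), P2 plays (X: 0.05, Y: 0.95)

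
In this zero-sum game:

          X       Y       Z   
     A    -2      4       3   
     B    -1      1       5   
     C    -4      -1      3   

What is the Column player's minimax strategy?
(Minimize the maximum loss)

Column should play X, value = -1

Work:
Column player minimizes Row's maximum payoff:
Column X: max payoff to Row = -1
Column Y: max payoff to Row = 4
Column Z: max payoff to Row = 5
Minimum is -1, achieved by column X.
Minimax strategy: X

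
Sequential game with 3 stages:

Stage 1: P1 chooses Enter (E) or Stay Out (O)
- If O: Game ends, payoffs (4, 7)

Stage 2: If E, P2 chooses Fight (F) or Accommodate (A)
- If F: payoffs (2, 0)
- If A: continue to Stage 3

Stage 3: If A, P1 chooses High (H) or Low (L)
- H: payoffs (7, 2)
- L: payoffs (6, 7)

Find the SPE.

SPE: (E, A, H); Outcome (7, 2)

Work:
Stage 3: P1 chooses H (7 vs 6)
Stage 2: P2: F->0, A->2 (anticipating H). Choose A
Stage 1: P1: O->4, E->7 (anticipating A, H). Choose E
SPE path: E -> A -> H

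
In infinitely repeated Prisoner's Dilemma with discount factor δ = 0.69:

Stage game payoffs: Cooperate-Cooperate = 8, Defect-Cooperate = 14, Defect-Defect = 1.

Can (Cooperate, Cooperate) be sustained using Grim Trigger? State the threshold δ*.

δ* = 0.4615; since δ = 0.69 ≥ 0.4615, cooperation can be sustained

Work:
For Grim Trigger:
Cooperate forever: 8/(1-δ)
Defect then punished: 14 + 1·δ/(1-δ)
Need: 8/(1-δ) ≥ 14 + 1·δ/(1-δ)
Solving: δ ≥ (T-R)/(T-P) = (14-8)/(14-1) = 0.4615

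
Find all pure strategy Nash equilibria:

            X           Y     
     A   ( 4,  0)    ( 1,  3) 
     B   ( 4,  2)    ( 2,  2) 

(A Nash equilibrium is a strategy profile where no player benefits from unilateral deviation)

Nash equilibrium: (B, X), (B, Y)

Work:
Best responses:
  P1 vs X: payoffs [4, 4] → best response A/B (payoff 4)
  P1 vs Y: payoffs [1, 2] → best response B (payoff 2)
  P2 vs A: payoffs [0, 3] → best response Y (payoff 3)
  P2 vs B: payoffs [2, 2] → best response X/Y (payoff 2)
Mutual best responses: (B,X), (B,Y) → Nash equilibria.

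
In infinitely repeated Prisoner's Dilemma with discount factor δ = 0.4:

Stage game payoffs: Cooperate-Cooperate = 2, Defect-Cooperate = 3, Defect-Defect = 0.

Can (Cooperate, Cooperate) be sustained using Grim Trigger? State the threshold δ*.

δ* = 0.3333; since δ = 0.4 ≥ 0.3333, cooperation can be sustained

Work:
For Grim Trigger:
Cooperate forever: 2/(1-δ)
Defect then punished: 3 + 0·δ/(1-δ)
Need: 2/(1-δ) ≥ 3 + 0·δ/(1-δ)
Solving: δ ≥ (T-R)/(T-P) = (3-2)/(3-0) = 0.3333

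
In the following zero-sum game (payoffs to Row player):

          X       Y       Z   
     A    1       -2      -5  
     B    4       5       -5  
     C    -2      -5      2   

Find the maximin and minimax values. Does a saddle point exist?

Maximin = -5, Minimax = 2, Saddle: False

Work:
Row minimums: [-5, -5, -5] → maximin = -5
Column maximums: [4, 5, 2] → minimax = 2
No saddle point (maximin ≠ minimax). Mixed strategy needed.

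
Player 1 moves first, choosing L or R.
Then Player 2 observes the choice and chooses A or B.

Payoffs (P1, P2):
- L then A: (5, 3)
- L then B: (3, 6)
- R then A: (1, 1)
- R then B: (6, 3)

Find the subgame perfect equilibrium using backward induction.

P1 plays R, P2 plays B after L and B after R; Payoff (6, 3)

Work:
Backward induction:
After L: P2 chooses B → P1 gets 3
After R: P2 chooses B → P1 gets 6
P1 chooses R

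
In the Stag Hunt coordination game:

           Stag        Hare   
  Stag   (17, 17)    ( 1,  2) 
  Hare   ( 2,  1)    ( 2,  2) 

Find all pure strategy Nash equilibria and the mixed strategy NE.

Pure NE: (Stag, Stag) and (Hare, Hare); Mixed NE: p = 0.0625, q = 0.0625

Work:
Check pure NE:
(Stag, Stag): (17, 17) - no unilateral deviation beneficial
(Hare, Hare): (2, 2) - no unilateral deviation beneficial
Mixed NE: P1 plays Stag with p = 0.0625, P2 plays Stag with q = 0.0625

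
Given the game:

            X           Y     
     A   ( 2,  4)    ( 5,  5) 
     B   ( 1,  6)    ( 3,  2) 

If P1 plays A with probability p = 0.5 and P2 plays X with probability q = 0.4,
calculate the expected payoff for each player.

E[P1] = 3.0, E[P2] = 4.1

Work:
E[P1] = p·q·π₁(A,X) + p·(1-q)·π₁(A,Y) + (1-p)·q·π₁(B,X) + (1-p)·(1-q)·π₁(B,Y)
= 0.5·0.4·2 + 0.5·0.6·5 + 0.5·0.4·1 + 0.5·0.6·3
= 3.0

E[P2] = 4.1 (similar calculation)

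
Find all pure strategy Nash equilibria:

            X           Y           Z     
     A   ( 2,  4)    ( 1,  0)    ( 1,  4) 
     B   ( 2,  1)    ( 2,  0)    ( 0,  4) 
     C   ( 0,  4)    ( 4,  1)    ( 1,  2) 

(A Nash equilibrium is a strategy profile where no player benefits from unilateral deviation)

Nash equilibrium: (A, X), (A, Z)

Work:
Best responses:
  P1 vs X: payoffs [2, 2, 0] → best response A/B (payoff 2)
  P1 vs Y: payoffs [1, 2, 4] → best response C (payoff 4)
  P1 vs Z: payoffs [1, 0, 1] → best response A/C (payoff 1)
  P2 vs A: payoffs [4, 0, 4] → best response X/Z (payoff 4)
  P2 vs B: payoffs [1, 0, 4] → best response Z (payoff 4)
  P2 vs C: payoffs [4, 1, 2] → best response X (payoff 4)
Mutual best responses: (A,X), (A,Z) → Nash equilibria.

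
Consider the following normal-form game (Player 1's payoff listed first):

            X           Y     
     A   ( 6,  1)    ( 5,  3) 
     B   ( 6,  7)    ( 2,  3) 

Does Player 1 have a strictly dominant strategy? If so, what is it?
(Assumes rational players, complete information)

No strictly dominant strategy exists for Player 1

Work:
A strategy strictly dominates another if it gives a strictly higher payoff against every opponent action. Compare each pair of P1's strategies column-by-column:
  A vs B: [6 vs 6, 5 vs 2] → A does not strictly dominate B (column X: 6 ≤ 6)
  B vs A: [6 vs 6, 2 vs 5] → B does not strictly dominate A (column X: 6 ≤ 6)
No single strategy strictly dominates all others → no strictly dominant strategy.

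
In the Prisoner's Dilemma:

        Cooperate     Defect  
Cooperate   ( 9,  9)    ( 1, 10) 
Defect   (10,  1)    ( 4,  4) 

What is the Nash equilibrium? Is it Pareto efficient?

(Defect, Defect) is NE; not Pareto efficient

Work:
Defect dominates Cooperate for both players:
If P2 cooperates: Defect (10) > Cooperate (9)
If P2 defects: Defect (4) > Cooperate (1)
NE: (Defect, Defect) with payoff (4, 4)
But (Cooperate, Cooperate) = (9, 9) Pareto dominates (4, 4)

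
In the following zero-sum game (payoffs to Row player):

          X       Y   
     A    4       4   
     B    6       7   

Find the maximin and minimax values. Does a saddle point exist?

Maximin = 6, Minimax = 6, Saddle: True

Work:
Row minimums: [4, 6] → maximin = 6
Column maximums: [6, 7] → minimax = 6
Saddle point exists! Game value = 6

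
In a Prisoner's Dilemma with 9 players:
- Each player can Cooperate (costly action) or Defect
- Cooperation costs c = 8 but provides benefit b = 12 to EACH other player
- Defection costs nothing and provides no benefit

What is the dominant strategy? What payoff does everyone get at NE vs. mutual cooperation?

Dominant: Defect; NE payoff = 0; Coop payoff = 88

Work:
Defect dominates (saves cost c = 8, benefit to others is external)
NE: All defect → everyone gets 0
If all cooperate: each receives (8)×12 - 8 = 88
Social dilemma: 88 > 0 but NE gives 0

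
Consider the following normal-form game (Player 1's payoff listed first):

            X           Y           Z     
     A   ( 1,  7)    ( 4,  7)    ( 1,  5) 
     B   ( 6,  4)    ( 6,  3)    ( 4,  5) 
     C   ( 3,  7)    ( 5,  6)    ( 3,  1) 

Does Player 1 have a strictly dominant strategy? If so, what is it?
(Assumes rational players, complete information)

Yes, Player 1's strictly dominant strategy is B

Work:
A strategy strictly dominates another if it gives a strictly higher payoff against every opponent action. Compare each pair of P1's strategies column-by-column:
  A vs B: [1 vs 6, 4 vs 6, 1 vs 4] → A does not strictly dominate B (column X: 1 ≤ 6)
  A vs C: [1 vs 3, 4 vs 5, 1 vs 3] → A does not strictly dominate C (column X: 1 ≤ 3)
  B vs A: [6 vs 1, 6 vs 4, 4 vs 1] → B strictly dominates A
  B vs C: [6 vs 3, 6 vs 5, 4 vs 3] → B strictly dominates C
  C vs A: [3 vs 1, 5 vs 4, 3 vs 1] → C strictly dominates A
  C vs B: [3 vs 6, 5 vs 6, 3 vs 4] → C does not strictly dominate B (column X: 3 ≤ 6)
B strictly dominates every other strategy → strictly dominant.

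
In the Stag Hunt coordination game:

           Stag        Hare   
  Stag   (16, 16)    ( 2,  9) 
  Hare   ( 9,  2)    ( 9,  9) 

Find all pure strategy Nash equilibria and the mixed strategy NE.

Pure NE: (Stag, Stag) and (Hare, Hare); Mixed NE: p = 0.5, q = 0.5

Work:
Check pure NE:
(Stag, Stag): (16, 16) - no unilateral deviation beneficial
(Hare, Hare): (9, 9) - no unilateral deviation beneficial
Mixed NE: P1 plays Stag with p = 0.5, P2 plays Stag with q = 0.5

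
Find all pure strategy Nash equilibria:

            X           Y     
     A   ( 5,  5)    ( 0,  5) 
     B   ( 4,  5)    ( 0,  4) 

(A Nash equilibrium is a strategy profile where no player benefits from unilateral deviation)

Nash equilibrium: (A, X), (A, Y)

Work:
Best responses:
  P1 vs X: payoffs [5, 4] → best response A (payoff 5)
  P1 vs Y: payoffs [0, 0] → best response A/B (payoff 0)
  P2 vs A: payoffs [5, 5] → best response X/Y (payoff 5)
  P2 vs B: payoffs [5, 4] → best response X (payoff 5)
Mutual best responses: (A,X), (A,Y) → Nash equilibria.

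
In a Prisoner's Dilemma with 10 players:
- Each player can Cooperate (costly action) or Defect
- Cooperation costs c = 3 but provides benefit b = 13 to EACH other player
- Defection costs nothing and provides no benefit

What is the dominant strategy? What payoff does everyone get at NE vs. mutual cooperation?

Dominant: Defect; NE payoff = 0; Coop payoff = 114

Work:
Defect dominates (saves cost c = 3, benefit to others is external)
NE: All defect → everyone gets 0
If all cooperate: each receives (9)×13 - 3 = 114
Social dilemma: 114 > 0 but NE gives 0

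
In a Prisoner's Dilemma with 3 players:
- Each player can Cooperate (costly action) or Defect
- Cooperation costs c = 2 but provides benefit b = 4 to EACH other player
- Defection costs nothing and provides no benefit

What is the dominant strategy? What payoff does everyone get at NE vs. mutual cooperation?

Dominant: Defect; NE payoff = 0; Coop payoff = 6

Work:
Defect dominates (saves cost c = 2, benefit to others is external)
NE: All defect → everyone gets 0
If all cooperate: each receives (2)×4 - 2 = 6
Social dilemma: 6 > 0 but NE gives 0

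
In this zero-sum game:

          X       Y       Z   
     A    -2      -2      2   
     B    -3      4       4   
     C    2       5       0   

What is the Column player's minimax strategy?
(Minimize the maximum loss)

Column should play X, value = 2

Work:
Column player minimizes Row's maximum payoff:
Column X: max payoff to Row = 2
Column Y: max payoff to Row = 5
Column Z: max payoff to Row = 4
Minimum is 2, achieved by column X.
Minimax strategy: X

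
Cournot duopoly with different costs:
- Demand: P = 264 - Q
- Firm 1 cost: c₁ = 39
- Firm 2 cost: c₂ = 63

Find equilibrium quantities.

q₁* = 83.0, q₂* = 59.0

Work:
Reaction: q₁ = (264 - 39 - q₂)/2
Reaction: q₂ = (264 - 63 - q₁)/2
Solve simultaneously:
q₁* = (264 - 2×39 + 63)/3 = 83.0
q₂* = (264 - 2×63 + 39)/3 = 59.0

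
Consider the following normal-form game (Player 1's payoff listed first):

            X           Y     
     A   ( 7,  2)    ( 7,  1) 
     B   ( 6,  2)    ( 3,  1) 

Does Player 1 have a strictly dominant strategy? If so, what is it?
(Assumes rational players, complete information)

Yes, Player 1's strictly dominant strategy is A

Work:
A strategy strictly dominates another if it gives a strictly higher payoff against every opponent action. Compare each pair of P1's strategies column-by-column:
  A vs B: [7 vs 6, 7 vs 3] → A strictly dominates B
  B vs A: [6 vs 7, 3 vs 7] → B does not strictly dominate A (column X: 6 ≤ 7)
A strictly dominates every other strategy → strictly dominant.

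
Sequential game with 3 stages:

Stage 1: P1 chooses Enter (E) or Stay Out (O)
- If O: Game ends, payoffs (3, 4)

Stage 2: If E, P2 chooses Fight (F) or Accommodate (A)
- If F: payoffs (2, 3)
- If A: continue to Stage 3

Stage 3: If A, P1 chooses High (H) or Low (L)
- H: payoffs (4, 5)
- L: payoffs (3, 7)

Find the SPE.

SPE: (E, A, H); Outcome (4, 5)

Work:
Stage 3: P1 chooses H (4 vs 3)
Stage 2: P2: F->3, A->5 (anticipating H). Choose A
Stage 1: P1: O->3, E->4 (anticipating A, H). Choose E
SPE path: E -> A -> H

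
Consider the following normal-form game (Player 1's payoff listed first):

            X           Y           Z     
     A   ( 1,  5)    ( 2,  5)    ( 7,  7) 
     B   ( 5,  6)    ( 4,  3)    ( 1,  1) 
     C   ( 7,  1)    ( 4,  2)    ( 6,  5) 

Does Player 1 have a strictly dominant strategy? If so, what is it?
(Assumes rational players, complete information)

No strictly dominant strategy exists for Player 1

Work:
A strategy strictly dominates another if it gives a strictly higher payoff against every opponent action. Compare each pair of P1's strategies column-by-column:
  A vs B: [1 vs 5, 2 vs 4, 7 vs 1] → A does not strictly dominate B (column X: 1 ≤ 5)
  A vs C: [1 vs 7, 2 vs 4, 7 vs 6] → A does not strictly dominate C (column X: 1 ≤ 7)
  B vs A: [5 vs 1, 4 vs 2, 1 vs 7] → B does not strictly dominate A (column Z: 1 ≤ 7)
  B vs C: [5 vs 7, 4 vs 4, 1 vs 6] → B does not strictly dominate C (column X: 5 ≤ 7)
  C vs A: [7 vs 1, 4 vs 2, 6 vs 7] → C does not strictly dominate A (column Z: 6 ≤ 7)
  C vs B: [7 vs 5, 4 vs 4, 6 vs 1] → C does not strictly dominate B (column Y: 4 ≤ 4)
No single strategy strictly dominates all others → no strictly dominant strategy.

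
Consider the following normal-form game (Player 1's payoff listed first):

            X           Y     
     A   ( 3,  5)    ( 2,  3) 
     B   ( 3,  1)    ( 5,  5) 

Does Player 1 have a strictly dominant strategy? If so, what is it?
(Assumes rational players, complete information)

No strictly dominant strategy exists for Player 1

Work:
A strategy strictly dominates another if it gives a strictly higher payoff against every opponent action. Compare each pair of P1's strategies column-by-column:
  A vs B: [3 vs 3, 2 vs 5] → A does not strictly dominate B (column X: 3 ≤ 3)
  B vs A: [3 vs 3, 5 vs 2] → B does not strictly dominate A (column X: 3 ≤ 3)
No single strategy strictly dominates all others → no strictly dominant strategy.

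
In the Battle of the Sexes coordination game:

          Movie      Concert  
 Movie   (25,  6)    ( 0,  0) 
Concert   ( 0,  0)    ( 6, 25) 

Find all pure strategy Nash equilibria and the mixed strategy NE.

Pure NE: (Movie, Movie) and (Concert, Concert); Mixed NE: p = 0.8065, q = 0.1935

Work:
Check pure NE:
(Movie, Movie): (25, 6) - no unilateral deviation beneficial
(Concert, Concert): (6, 25) - no unilateral deviation beneficial
Mixed NE: P1 plays Movie with p = 0.8065, P2 plays Movie with q = 0.1935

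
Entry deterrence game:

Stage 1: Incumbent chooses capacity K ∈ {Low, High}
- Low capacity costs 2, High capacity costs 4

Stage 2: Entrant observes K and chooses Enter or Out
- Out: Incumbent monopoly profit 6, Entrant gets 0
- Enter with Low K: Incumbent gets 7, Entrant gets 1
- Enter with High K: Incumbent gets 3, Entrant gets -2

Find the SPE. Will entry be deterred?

SPE: (Low, Enter|Low, Out|High); Entry not deterred. Incumbent net profit = 5, Entrant gets 1

Work:
After Low K: Entrant enters (1 > 0)
After High K: Entrant stays out (-2 < 0)
Incumbent: Low → 7−2=5, High → 6−4=2
Incumbent chooses Low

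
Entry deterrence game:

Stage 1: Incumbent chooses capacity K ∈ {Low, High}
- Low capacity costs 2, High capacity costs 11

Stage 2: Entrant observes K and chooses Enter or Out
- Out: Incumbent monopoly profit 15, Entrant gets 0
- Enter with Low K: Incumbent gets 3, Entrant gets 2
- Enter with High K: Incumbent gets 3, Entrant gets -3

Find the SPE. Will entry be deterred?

SPE: (High, Enter|Low, Out|High); Entry deterred. Incumbent net profit = 4

Work:
After Low K: Entrant enters (2 > 0)
After High K: Entrant stays out (-3 < 0)
Incumbent: Low → 3−2=1, High → 15−11=4
Incumbent chooses High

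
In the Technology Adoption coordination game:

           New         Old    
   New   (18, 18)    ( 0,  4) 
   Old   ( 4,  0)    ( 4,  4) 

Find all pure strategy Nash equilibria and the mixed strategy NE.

Pure NE: (New, New) and (Old, Old); Mixed NE: p = 0.2222, q = 0.2222

Work:
Check pure NE:
(New, New): (18, 18) - no unilateral deviation beneficial
(Old, Old): (4, 4) - no unilateral deviation beneficial
Mixed NE: P1 plays New with p = 0.2222, P2 plays New with q = 0.2222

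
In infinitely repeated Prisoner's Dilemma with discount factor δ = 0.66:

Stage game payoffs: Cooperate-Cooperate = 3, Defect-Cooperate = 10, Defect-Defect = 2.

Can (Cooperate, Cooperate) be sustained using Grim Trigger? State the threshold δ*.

δ* = 0.875; since δ = 0.66 < 0.875, cooperation cannot be sustained

Work:
For Grim Trigger:
Cooperate forever: 3/(1-δ)
Defect then punished: 10 + 2·δ/(1-δ)
Need: 3/(1-δ) ≥ 10 + 2·δ/(1-δ)
Solving: δ ≥ (T-R)/(T-P) = (10-3)/(10-2) = 0.875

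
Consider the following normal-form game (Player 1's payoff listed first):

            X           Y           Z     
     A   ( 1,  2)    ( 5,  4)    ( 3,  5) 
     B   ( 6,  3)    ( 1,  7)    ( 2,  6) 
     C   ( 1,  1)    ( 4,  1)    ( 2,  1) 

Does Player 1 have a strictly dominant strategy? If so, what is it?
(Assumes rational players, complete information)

No strictly dominant strategy exists for Player 1

Work:
A strategy strictly dominates another if it gives a strictly higher payoff against every opponent action. Compare each pair of P1's strategies column-by-column:
  A vs B: [1 vs 6, 5 vs 1, 3 vs 2] → A does not strictly dominate B (column X: 1 ≤ 6)
  A vs C: [1 vs 1, 5 vs 4, 3 vs 2] → A does not strictly dominate C (column X: 1 ≤ 1)
  B vs A: [6 vs 1, 1 vs 5, 2 vs 3] → B does not strictly dominate A (column Y: 1 ≤ 5)
  B vs C: [6 vs 1, 1 vs 4, 2 vs 2] → B does not strictly dominate C (column Y: 1 ≤ 4)
  C vs A: [1 vs 1, 4 vs 5, 2 vs 3] → C does not strictly dominate A (column X: 1 ≤ 1)
  C vs B: [1 vs 6, 4 vs 1, 2 vs 2] → C does not strictly dominate B (column X: 1 ≤ 6)
No single strategy strictly dominates all others → no strictly dominant strategy.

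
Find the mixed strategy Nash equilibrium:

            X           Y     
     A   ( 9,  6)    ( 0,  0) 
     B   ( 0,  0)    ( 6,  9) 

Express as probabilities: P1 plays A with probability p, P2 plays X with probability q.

p = 0.6, q = 0.4

Work:
Find probabilities that make opponent indifferent:
P2 chooses q to make P1 indifferent between A and B
P1 chooses p to make P2 indifferent between X and Y
Mixed NE: P1 plays (A: 0.6, B: 0.4), P2 plays (X: 0.4, Y: 0.6)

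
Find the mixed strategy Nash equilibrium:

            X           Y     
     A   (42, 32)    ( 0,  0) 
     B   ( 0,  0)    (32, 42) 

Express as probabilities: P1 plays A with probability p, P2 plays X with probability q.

p = 0.5676, q = 0.4324

Work:
Find probabilities that make opponent indifferent:
P2 chooses q to make P1 indifferent between A and B
P1 chooses p to make P2 indifferent between X and Y
Mixed NE: P1 plays (A: 0.5676, B: 0.4324), P2 plays (X: 0.4324, Y: 0.5676)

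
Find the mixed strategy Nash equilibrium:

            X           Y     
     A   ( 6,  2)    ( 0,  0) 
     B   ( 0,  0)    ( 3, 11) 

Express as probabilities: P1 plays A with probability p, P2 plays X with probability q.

p = 0.8462, q = 0.3333

Work:
Find probabilities that make opponent indifferent:
P2 chooses q to make P1 indifferent between A and B
P1 chooses p to make P2 indifferent between X and Y
Mixed NE: P1 plays (A: 0.8462, B: 0.1538), P2 plays (X: 0.3333, Y: 0.6667)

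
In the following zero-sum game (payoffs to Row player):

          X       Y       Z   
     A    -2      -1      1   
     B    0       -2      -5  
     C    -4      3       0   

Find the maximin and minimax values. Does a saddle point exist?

Maximin = -2, Minimax = 0, Saddle: False

Work:
Row minimums: [-2, -5, -4] → maximin = -2
Column maximums: [0, 3, 1] → minimax = 0
No saddle point (maximin ≠ minimax). Mixed strategy needed.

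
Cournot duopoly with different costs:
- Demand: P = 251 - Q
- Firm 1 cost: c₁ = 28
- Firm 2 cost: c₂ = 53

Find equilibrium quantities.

q₁* = 82.67, q₂* = 57.67

Work:
Reaction: q₁ = (251 - 28 - q₂)/2
Reaction: q₂ = (251 - 53 - q₁)/2
Solve simultaneously:
q₁* = (251 - 2×28 + 53)/3 = 82.67
q₂* = (251 - 2×53 + 28)/3 = 57.67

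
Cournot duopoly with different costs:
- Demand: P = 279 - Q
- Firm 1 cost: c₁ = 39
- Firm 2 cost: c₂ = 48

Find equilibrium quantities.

q₁* = 83.0, q₂* = 74.0

Work:
Reaction: q₁ = (279 - 39 - q₂)/2
Reaction: q₂ = (279 - 48 - q₁)/2
Solve simultaneously:
q₁* = (279 - 2×39 + 48)/3 = 83.0
q₂* = (279 - 2×48 + 39)/3 = 74.0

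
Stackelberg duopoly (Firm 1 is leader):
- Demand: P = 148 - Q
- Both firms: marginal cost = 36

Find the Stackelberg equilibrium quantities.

q₁* (leader) = 56.0, q₂* (follower) = 28.0

Work:
Follower's reaction: q₂ = (a - c - q₁)/2
Leader substitutes: π₁ = q₁·(a - q₁ - (a-c-q₁)/2 - c)
FOC: q₁* = (148 - 36)/2 = 56.00
Then: q₂* = (148 - 36 - 56.0)/2 = 28.00
Leader has first-mover advantage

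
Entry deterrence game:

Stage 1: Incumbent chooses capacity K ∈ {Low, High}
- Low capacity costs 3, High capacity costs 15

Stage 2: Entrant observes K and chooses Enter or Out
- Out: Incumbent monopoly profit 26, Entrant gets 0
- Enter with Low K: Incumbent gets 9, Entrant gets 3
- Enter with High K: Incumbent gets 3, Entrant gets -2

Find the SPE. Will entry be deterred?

SPE: (High, Enter|Low, Out|High); Entry deterred. Incumbent net profit = 11

Work:
After Low K: Entrant enters (3 > 0)
After High K: Entrant stays out (-2 < 0)
Incumbent: Low → 9−3=6, High → 26−15=11
Incumbent chooses High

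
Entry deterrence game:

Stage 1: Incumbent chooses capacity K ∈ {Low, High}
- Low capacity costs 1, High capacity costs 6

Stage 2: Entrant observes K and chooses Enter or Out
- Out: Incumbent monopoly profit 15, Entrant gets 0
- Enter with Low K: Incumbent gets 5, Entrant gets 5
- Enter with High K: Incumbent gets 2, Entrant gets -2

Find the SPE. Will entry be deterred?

SPE: (High, Enter|Low, Out|High); Entry deterred. Incumbent net profit = 9

Work:
After Low K: Entrant enters (5 > 0)
After High K: Entrant stays out (-2 < 0)
Incumbent: Low → 5−1=4, High → 15−6=9
Incumbent chooses High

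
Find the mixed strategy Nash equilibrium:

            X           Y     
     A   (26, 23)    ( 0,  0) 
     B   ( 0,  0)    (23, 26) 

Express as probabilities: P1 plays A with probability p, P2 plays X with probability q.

p = 0.5306, q = 0.4694

Work:
Find probabilities that make opponent indifferent:
P2 chooses q to make P1 indifferent between A and B
P1 chooses p to make P2 indifferent between X and Y
Mixed NE: P1 plays (A: 0.5306, B: 0.4694), P2 plays (X: 0.4694, Y: 0.5306)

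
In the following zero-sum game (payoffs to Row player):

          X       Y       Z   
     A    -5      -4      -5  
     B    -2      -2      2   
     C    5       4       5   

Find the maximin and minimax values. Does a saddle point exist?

Maximin = 4, Minimax = 4, Saddle: True

Work:
Row minimums: [-5, -2, 4] → maximin = 4
Column maximums: [5, 4, 5] → minimax = 4
Saddle point exists! Game value = 4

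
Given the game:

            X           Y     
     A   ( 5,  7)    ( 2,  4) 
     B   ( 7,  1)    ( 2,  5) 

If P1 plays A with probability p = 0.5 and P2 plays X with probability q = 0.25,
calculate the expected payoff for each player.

E[P1] = 3.0, E[P2] = 4.375

Work:
E[P1] = p·q·π₁(A,X) + p·(1-q)·π₁(A,Y) + (1-p)·q·π₁(B,X) + (1-p)·(1-q)·π₁(B,Y)
= 0.5·0.25·5 + 0.5·0.75·2 + 0.5·0.25·7 + 0.5·0.75·2
= 3.0

E[P2] = 4.375 (similar calculation)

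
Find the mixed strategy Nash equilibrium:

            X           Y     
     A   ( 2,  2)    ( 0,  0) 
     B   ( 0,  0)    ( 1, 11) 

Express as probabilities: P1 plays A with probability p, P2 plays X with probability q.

p = 0.8462, q = 0.3333

Work:
Find probabilities that make opponent indifferent:
P2 chooses q to make P1 indifferent between A and B
P1 chooses p to make P2 indifferent between X and Y
Mixed NE: P1 plays (A: 0.8462, B: 0.1538), P2 plays (X: 0.3333, Y: 0.6667)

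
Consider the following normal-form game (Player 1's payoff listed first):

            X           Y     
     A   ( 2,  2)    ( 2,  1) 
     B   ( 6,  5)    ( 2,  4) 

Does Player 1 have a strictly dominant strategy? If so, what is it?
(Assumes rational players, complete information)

No strictly dominant strategy exists for Player 1

Work:
A strategy strictly dominates another if it gives a strictly higher payoff against every opponent action. Compare each pair of P1's strategies column-by-column:
  A vs B: [2 vs 6, 2 vs 2] → A does not strictly dominate B (column X: 2 ≤ 6)
  B vs A: [6 vs 2, 2 vs 2] → B does not strictly dominate A (column Y: 2 ≤ 2)
No single strategy strictly dominates all others → no strictly dominant strategy.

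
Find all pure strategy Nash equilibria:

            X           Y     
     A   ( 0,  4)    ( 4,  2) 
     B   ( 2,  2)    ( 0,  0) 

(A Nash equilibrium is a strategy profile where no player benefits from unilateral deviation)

Nash equilibrium: (B, X)

Work:
Best responses:
  P1 vs X: payoffs [0, 2] → best response B (payoff 2)
  P1 vs Y: payoffs [4, 0] → best response A (payoff 4)
  P2 vs A: payoffs [4, 2] → best response X (payoff 4)
  P2 vs B: payoffs [2, 0] → best response X (payoff 2)
Mutual best responses: (B,X) → Nash equilibria.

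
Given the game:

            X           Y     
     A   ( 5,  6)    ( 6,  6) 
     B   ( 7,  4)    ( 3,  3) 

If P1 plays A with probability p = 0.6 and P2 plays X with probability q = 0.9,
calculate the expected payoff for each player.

E[P1] = 5.7, E[P2] = 5.16

Work:
E[P1] = p·q·π₁(A,X) + p·(1-q)·π₁(A,Y) + (1-p)·q·π₁(B,X) + (1-p)·(1-q)·π₁(B,Y)
= 0.6·0.9·5 + 0.6·0.1·6 + 0.4·0.9·7 + 0.4·0.1·3
= 5.7

E[P2] = 5.16 (similar calculation)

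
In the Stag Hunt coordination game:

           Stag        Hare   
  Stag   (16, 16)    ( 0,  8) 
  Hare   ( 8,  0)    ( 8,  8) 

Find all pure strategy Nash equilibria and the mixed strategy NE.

Pure NE: (Stag, Stag) and (Hare, Hare); Mixed NE: p = 0.5, q = 0.5

Work:
Check pure NE:
(Stag, Stag): (16, 16) - no unilateral deviation beneficial
(Hare, Hare): (8, 8) - no unilateral deviation beneficial
Mixed NE: P1 plays Stag with p = 0.5, P2 plays Stag with q = 0.5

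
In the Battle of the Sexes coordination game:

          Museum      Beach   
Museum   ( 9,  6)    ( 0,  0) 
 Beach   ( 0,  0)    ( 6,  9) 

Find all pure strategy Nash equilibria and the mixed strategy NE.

Pure NE: (Museum, Museum) and (Beach, Beach); Mixed NE: p = 0.6, q = 0.4

Work:
Check pure NE:
(Museum, Museum): (9, 6) - no unilateral deviation beneficial
(Beach, Beach): (6, 9) - no unilateral deviation beneficial
Mixed NE: P1 plays Museum with p = 0.6, P2 plays Museum with q = 0.4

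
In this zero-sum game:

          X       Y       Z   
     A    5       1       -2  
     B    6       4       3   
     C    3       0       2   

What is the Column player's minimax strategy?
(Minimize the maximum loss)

Column should play Z, value = 3

Work:
Column player minimizes Row's maximum payoff:
Column X: max payoff to Row = 6
Column Y: max payoff to Row = 4
Column Z: max payoff to Row = 3
Minimum is 3, achieved by column Z.
Minimax strategy: Z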